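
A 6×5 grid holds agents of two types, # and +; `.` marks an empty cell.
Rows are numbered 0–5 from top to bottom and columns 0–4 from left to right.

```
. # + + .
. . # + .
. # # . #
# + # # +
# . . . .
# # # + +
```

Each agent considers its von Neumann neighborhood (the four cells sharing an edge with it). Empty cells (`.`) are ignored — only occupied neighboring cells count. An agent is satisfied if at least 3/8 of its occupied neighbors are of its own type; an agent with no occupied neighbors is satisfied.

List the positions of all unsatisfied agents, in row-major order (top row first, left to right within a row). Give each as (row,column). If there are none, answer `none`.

(0,1)# 0/1 ✗
(0,2)+ 1/3 ✗
(0,3)+ 2/2 ✓
(1,2)# 1/3 ✗
(1,3)+ 1/2 ✓
(2,1)# 1/2 ✓
(2,2)# 3/3 ✓
(2,4)# 0/1 ✗
(3,0)# 1/2 ✓
(3,1)+ 0/3 ✗
(3,2)# 2/3 ✓
(3,3)# 1/2 ✓
(3,4)+ 0/2 ✗
(4,0)# 2/2 ✓
(5,0)# 2/2 ✓
(5,1)# 2/2 ✓
(5,2)# 1/2 ✓
(5,3)+ 1/2 ✓
(5,4)+ 1/1 ✓

(0,1), (0,2), (1,2), (2,4), (3,1), (3,4)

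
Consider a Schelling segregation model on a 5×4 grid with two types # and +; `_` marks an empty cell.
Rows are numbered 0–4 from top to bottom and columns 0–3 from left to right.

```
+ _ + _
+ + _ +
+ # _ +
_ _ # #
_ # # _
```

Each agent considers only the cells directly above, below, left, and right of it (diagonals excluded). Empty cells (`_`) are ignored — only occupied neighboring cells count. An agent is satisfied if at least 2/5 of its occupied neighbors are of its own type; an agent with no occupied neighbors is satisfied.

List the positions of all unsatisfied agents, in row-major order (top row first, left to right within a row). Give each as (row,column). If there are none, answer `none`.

(2,1)

Row 0: (0,0)+ 1/1 satisfied · (0,2)+ 0/0 satisfied
Row 1: (1,0)+ 3/3 satisfied · (1,1)+ 1/2 satisfied · (1,3)+ 1/1 satisfied
Row 2: (2,0)+ 1/2 satisfied · (2,1)# 0/2 not · (2,3)+ 1/2 satisfied
Row 3: (3,2)# 2/2 satisfied · (3,3)# 1/2 satisfied
Row 4: (4,1)# 1/1 satisfied · (4,2)# 2/2 satisfied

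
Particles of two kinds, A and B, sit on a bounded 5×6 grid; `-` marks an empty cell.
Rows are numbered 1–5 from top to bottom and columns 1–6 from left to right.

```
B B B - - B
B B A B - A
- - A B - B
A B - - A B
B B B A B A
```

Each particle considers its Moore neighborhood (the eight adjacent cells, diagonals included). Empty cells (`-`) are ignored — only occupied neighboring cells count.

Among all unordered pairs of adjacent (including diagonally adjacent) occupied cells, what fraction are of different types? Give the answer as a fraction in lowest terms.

Scan each occupied cell's neighbors to the right and below (and the two forward diagonals) so each pair is counted once.
From row 1: 3 unlike of 11 pairs (running 3/11).
From row 2: 6 unlike of 9 pairs (running 9/20).
From row 3: 4 unlike of 5 pairs (running 13/25).
From row 4: 6 unlike of 12 pairs (running 19/37).
From row 5: 3 unlike of 5 pairs (running 22/42).
Total adjacent occupied pairs: 42; unlike-type pairs: 22.
22/42 reduces to 11/21.

11/21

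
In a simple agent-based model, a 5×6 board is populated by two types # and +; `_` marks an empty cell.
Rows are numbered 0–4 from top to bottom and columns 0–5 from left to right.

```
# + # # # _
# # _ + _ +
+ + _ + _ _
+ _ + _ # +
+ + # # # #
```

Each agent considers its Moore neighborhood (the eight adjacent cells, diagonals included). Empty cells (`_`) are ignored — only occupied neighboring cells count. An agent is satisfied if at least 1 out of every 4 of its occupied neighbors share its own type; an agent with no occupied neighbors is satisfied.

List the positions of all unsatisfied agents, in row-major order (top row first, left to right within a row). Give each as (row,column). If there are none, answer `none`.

(0,1), (1,5), (3,5)

(0,0)# 2/3 ✓
(0,1)+ 0/4 ✗
(0,2)# 2/4 ✓
(0,3)# 2/3 ✓
(0,4)# 1/3 ✓
(1,0)# 2/5 ✓
(1,1)# 3/6 ✓
(1,3)+ 1/4 ✓
(1,5)+ 0/1 ✗
(2,0)+ 2/4 ✓
(2,1)+ 3/5 ✓
(2,3)+ 2/3 ✓
(3,0)+ 4/4 ✓
(3,2)+ 3/5 ✓
(3,4)# 3/5 ✓
(3,5)+ 0/3 ✗
(4,0)+ 2/2 ✓
(4,1)+ 3/4 ✓
(4,2)# 1/3 ✓
(4,3)# 3/4 ✓
(4,4)# 3/4 ✓
(4,5)# 2/3 ✓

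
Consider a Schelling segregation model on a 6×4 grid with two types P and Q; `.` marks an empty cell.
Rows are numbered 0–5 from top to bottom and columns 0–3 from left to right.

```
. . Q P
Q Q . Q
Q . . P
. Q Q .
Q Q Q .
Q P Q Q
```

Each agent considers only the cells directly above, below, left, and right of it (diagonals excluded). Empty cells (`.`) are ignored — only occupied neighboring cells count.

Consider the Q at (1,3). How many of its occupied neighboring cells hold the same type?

0

Occupied neighbors of (1,3): (0,3)=P, (2,3)=P.
Same type (Q): 0 of 2.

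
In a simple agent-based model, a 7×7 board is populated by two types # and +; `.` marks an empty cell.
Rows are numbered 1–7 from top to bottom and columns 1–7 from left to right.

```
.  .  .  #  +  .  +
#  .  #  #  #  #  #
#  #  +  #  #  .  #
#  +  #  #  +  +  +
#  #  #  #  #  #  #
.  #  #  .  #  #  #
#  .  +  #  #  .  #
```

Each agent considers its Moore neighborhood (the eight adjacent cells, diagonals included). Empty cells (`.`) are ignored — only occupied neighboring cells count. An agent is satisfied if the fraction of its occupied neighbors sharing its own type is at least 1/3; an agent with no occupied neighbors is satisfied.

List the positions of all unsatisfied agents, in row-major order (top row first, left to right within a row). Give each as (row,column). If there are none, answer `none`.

Row 1: (1,4)# 3/4 ok · (1,5)+ 0/4 unhappy · (1,7)+ 0/2 unhappy
Row 2: (2,1)# 2/2 ok · (2,3)# 4/5 ok · (2,4)# 5/7 ok · (2,5)# 5/6 ok · (2,6)# 4/6 ok · (2,7)# 2/3 ok
Row 3: (3,1)# 3/4 ok · (3,2)# 5/7 ok · (3,3)+ 1/7 unhappy · (3,4)# 6/8 ok · (3,5)# 5/7 ok · (3,7)# 2/4 ok
Row 4: (4,1)# 4/5 ok · (4,2)+ 1/8 unhappy · (4,3)# 6/8 ok · (4,4)# 6/8 ok · (4,5)+ 1/7 unhappy · (4,6)+ 2/7 unhappy · (4,7)+ 1/4 unhappy
Row 5: (5,1)# 3/4 ok · (5,2)# 6/7 ok · (5,3)# 6/7 ok · (5,4)# 6/7 ok · (5,5)# 5/7 ok · (5,6)# 5/8 ok · (5,7)# 3/5 ok
Row 6: (6,2)# 5/6 ok · (6,3)# 5/6 ok · (6,5)# 6/6 ok · (6,6)# 7/7 ok · (6,7)# 4/4 ok
Row 7: (7,1)# 1/1 ok · (7,3)+ 0/3 unhappy · (7,4)# 3/4 ok · (7,5)# 3/3 ok · (7,7)# 2/2 ok

(1,5), (1,7), (3,3), (4,2), (4,5), (4,6), (4,7), (7,3)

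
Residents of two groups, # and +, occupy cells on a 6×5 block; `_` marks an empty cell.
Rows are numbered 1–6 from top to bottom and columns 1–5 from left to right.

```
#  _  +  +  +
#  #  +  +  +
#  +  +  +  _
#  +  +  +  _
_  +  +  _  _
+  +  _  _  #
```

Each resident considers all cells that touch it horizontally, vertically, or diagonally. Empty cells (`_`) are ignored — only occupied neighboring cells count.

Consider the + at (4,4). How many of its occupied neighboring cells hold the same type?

Occupied neighbors of (4,4): (3,3)=+, (3,4)=+, (4,3)=+, (5,3)=+.
Same type (+): 4 of 4.

4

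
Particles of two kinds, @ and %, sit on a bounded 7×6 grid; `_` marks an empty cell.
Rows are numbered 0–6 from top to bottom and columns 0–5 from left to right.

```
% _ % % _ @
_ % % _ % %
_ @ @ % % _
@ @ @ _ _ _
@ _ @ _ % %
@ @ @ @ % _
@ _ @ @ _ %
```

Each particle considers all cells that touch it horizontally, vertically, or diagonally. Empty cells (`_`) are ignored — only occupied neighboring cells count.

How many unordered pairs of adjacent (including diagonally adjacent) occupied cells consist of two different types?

11

Scan each occupied cell's neighbors to the right and below (and the two forward diagonals) so each pair is counted once.
Row 0: %(0,0)–%(1,1)= %(0,2)–%(0,3)= %(0,2)–%(1,2)= %(0,2)–%(1,1)= %(0,3)–%(1,4)= %(0,3)–%(1,2)= @(0,5)–%(1,5)≠ @(0,5)–%(1,4)≠  → 2/8 unlike.
Row 1: %(1,1)–%(1,2)= %(1,1)–@(2,1)≠ %(1,1)–@(2,2)≠ %(1,2)–@(2,2)≠ %(1,2)–%(2,3)= %(1,2)–@(2,1)≠ %(1,4)–%(1,5)= %(1,4)–%(2,4)= %(1,4)–%(2,3)= %(1,5)–%(2,4)=  → 4/10 unlike.
Row 2: @(2,1)–@(2,2)= @(2,1)–@(3,1)= @(2,1)–@(3,2)= @(2,1)–@(3,0)= @(2,2)–%(2,3)≠ @(2,2)–@(3,2)= @(2,2)–@(3,1)= %(2,3)–%(2,4)= %(2,3)–@(3,2)≠  → 2/9 unlike.
Row 3: @(3,0)–@(3,1)= @(3,0)–@(4,0)= @(3,1)–@(3,2)= @(3,1)–@(4,2)= @(3,1)–@(4,0)= @(3,2)–@(4,2)=  → 0/6 unlike.
Row 4: @(4,0)–@(5,0)= @(4,0)–@(5,1)= @(4,2)–@(5,2)= @(4,2)–@(5,3)= @(4,2)–@(5,1)= %(4,4)–%(4,5)= %(4,4)–%(5,4)= %(4,4)–@(5,3)≠ %(4,5)–%(5,4)=  → 1/9 unlike.
Row 5: @(5,0)–@(5,1)= @(5,0)–@(6,0)= @(5,1)–@(5,2)= @(5,1)–@(6,2)= @(5,1)–@(6,0)= @(5,2)–@(5,3)= @(5,2)–@(6,2)= @(5,2)–@(6,3)= @(5,3)–%(5,4)≠ @(5,3)–@(6,3)= @(5,3)–@(6,2)= %(5,4)–%(6,5)= %(5,4)–@(6,3)≠  → 2/13 unlike.
Row 6: @(6,2)–@(6,3)=  → 0/1 unlike.
Total adjacent occupied pairs: 56; unlike-type pairs: 11.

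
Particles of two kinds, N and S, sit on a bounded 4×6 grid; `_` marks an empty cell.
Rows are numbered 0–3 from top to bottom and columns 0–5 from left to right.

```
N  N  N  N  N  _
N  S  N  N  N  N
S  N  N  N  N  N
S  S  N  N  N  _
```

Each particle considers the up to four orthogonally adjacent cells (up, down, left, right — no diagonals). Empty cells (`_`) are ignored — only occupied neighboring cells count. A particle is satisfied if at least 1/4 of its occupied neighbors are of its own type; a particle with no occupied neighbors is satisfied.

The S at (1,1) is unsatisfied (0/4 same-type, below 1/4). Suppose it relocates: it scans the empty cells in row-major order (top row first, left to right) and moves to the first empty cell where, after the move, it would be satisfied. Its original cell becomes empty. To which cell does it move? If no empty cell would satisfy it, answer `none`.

none

Vacating (1,1). Empty cells in order:
  (0,5): 0/2 same-type → still unsatisfied.
  (3,5): 0/2 same-type → still unsatisfied.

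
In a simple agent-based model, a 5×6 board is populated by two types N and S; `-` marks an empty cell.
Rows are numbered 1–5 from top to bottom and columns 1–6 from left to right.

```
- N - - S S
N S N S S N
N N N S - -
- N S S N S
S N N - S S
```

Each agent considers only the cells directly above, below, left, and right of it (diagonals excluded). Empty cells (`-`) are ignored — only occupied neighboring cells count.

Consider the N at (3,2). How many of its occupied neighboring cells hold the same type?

3

Occupied neighbors of (3,2): (2,2)=S, (4,2)=N, (3,1)=N, (3,3)=N.
Same type (N): 3 of 4.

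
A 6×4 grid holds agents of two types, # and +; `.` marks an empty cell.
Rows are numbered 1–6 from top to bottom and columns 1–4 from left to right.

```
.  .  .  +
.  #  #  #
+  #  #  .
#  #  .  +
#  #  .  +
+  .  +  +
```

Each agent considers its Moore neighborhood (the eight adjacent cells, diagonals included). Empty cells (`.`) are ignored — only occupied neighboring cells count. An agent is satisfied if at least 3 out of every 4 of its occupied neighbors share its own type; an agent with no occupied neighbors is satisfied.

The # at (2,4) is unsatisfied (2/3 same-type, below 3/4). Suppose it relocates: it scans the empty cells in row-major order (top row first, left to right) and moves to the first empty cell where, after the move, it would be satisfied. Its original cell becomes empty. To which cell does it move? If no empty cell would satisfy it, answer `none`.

Vacating (2,4). Empty cells in order:
  (1,1): 1/1 same-type → satisfied — stop here.

(1,1)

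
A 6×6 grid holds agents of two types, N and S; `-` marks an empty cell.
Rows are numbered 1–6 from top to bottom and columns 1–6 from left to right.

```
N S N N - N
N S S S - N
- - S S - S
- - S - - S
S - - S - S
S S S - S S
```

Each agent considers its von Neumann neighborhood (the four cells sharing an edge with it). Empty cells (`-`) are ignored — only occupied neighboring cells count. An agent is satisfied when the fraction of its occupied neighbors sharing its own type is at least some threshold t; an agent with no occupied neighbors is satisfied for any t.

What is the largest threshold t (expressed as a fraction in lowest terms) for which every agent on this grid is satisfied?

1/3

Row 1: (1,1)N 1/2 · (1,2)S 1/3 · (1,3)N 1/3 · (1,4)N 1/2 · (1,6)N 1/1
Row 2: (2,1)N 1/2 · (2,2)S 2/3 · (2,3)S 3/4 · (2,4)S 2/3 · (2,6)N 1/2
Row 3: (3,3)S 3/3 · (3,4)S 2/2 · (3,6)S 1/2
Row 4: (4,3)S 1/1 · (4,6)S 2/2
Row 5: (5,1)S 1/1 · (5,4)S — no occupied neighbors · (5,6)S 2/2
Row 6: (6,1)S 2/2 · (6,2)S 2/2 · (6,3)S 1/1 · (6,5)S 1/1 · (6,6)S 2/2
The smallest same-type fraction is 1/3 at (1,2), which reduces to 1/3. Any threshold above that leaves this agent unsatisfied.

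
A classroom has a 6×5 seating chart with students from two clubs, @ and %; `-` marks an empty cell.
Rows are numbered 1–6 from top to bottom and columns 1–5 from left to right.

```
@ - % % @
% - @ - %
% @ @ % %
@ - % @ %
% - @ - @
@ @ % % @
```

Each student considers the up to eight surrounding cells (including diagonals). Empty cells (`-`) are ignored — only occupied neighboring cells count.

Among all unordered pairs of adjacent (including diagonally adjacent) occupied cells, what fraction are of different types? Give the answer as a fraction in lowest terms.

Scan each occupied cell's neighbors to the right and below (and the two forward diagonals) so each pair is counted once.
Row 1: @(1,1)–%(2,1)≠ %(1,3)–%(1,4)= %(1,3)–@(2,3)≠ %(1,4)–@(1,5)≠ %(1,4)–%(2,5)= %(1,4)–@(2,3)≠ @(1,5)–%(2,5)≠  → 5/7 unlike.
Row 2: %(2,1)–%(3,1)= %(2,1)–@(3,2)≠ @(2,3)–@(3,3)= @(2,3)–%(3,4)≠ @(2,3)–@(3,2)= %(2,5)–%(3,5)= %(2,5)–%(3,4)=  → 2/7 unlike.
Row 3: %(3,1)–@(3,2)≠ %(3,1)–@(4,1)≠ @(3,2)–@(3,3)= @(3,2)–%(4,3)≠ @(3,2)–@(4,1)= @(3,3)–%(3,4)≠ @(3,3)–%(4,3)≠ @(3,3)–@(4,4)= %(3,4)–%(3,5)= %(3,4)–@(4,4)≠ %(3,4)–%(4,5)= %(3,4)–%(4,3)= %(3,5)–%(4,5)= %(3,5)–@(4,4)≠  → 7/14 unlike.
Row 4: @(4,1)–%(5,1)≠ %(4,3)–@(4,4)≠ %(4,3)–@(5,3)≠ @(4,4)–%(4,5)≠ @(4,4)–@(5,5)= @(4,4)–@(5,3)= %(4,5)–@(5,5)≠  → 5/7 unlike.
Row 5: %(5,1)–@(6,1)≠ %(5,1)–@(6,2)≠ @(5,3)–%(6,3)≠ @(5,3)–%(6,4)≠ @(5,3)–@(6,2)= @(5,5)–@(6,5)= @(5,5)–%(6,4)≠  → 5/7 unlike.
Row 6: @(6,1)–@(6,2)= @(6,2)–%(6,3)≠ %(6,3)–%(6,4)= %(6,4)–@(6,5)≠  → 2/4 unlike.
Total adjacent occupied pairs: 46; unlike-type pairs: 26.
26/46 reduces to 13/23.

13/23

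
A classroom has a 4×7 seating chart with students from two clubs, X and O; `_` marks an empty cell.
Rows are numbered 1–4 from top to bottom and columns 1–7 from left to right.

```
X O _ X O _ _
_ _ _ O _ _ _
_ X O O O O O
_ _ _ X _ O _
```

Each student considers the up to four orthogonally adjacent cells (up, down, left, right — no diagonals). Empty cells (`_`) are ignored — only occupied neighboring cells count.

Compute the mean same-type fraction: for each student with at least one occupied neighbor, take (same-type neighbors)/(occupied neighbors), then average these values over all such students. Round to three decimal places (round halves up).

(1,1)X 0/1
(1,2)O 0/1
(1,4)X 0/2
(1,5)O 0/1
(2,4)O 1/2
(3,2)X 0/1
(3,3)O 1/2
(3,4)O 3/4
(3,5)O 2/2
(3,6)O 3/3
(3,7)O 1/1
(4,4)X 0/1
(4,6)O 1/1
Sum over 13 students: 0/1 + 0/1 + 0/2 + 0/1 + 1/2 + 0/1 + 1/2 + 3/4 + 2/2 + 3/3 + 1/1 + 0/1 + 1/1 = 23/4; mean = 23/4 ÷ 13 = 23/52 = 0.442307… → 0.442.

0.442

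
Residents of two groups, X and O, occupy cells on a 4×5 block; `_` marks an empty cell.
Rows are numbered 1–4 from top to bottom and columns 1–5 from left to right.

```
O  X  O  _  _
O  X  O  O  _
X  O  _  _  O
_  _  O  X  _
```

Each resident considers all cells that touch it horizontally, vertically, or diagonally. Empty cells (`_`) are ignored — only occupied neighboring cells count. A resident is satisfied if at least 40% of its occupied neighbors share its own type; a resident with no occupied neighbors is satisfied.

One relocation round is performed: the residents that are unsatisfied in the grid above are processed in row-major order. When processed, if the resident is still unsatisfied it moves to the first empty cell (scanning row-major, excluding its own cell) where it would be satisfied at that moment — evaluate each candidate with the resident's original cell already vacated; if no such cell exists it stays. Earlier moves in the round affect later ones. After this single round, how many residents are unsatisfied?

Initially unsatisfied (in order): (1,1), (1,2), (2,2), (3,1), (4,4).
  (1,1) → (1,4).
  (1,2) → (1,1).
  (2,2) → (4,1).
  (3,1) → (4,5).
  (4,4): no empty cell satisfies it; stays.
Resulting grid:
X _ O O _
O _ O O _
_ O _ _ O
X _ O X X
Unsatisfied now: (1,1), (3,5), (4,1), (4,4).

4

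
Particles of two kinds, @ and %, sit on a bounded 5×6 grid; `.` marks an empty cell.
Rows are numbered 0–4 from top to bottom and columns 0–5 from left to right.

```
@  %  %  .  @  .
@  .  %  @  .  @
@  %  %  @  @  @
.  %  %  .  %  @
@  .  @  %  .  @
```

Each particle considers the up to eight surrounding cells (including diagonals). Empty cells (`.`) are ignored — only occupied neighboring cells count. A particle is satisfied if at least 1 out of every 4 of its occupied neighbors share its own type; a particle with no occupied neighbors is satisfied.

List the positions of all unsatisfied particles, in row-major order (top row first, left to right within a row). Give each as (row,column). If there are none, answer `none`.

(0,0)@ 1/2 ok
(0,1)% 2/4 ok
(0,2)% 2/3 ok
(0,4)@ 2/2 ok
(1,0)@ 2/4 ok
(1,2)% 4/6 ok
(1,3)@ 3/6 ok
(1,5)@ 3/3 ok
(2,0)@ 1/3 ok
(2,1)% 4/6 ok
(2,2)% 4/6 ok
(2,3)@ 2/6 ok
(2,4)@ 5/6 ok
(2,5)@ 3/4 ok
(3,1)% 3/6 ok
(3,2)% 4/6 ok
(3,4)% 1/6 unhappy
(3,5)@ 3/4 ok
(4,0)@ 0/1 unhappy
(4,2)@ 0/3 unhappy
(4,3)% 2/3 ok
(4,5)@ 1/2 ok

(3,4), (4,0), (4,2)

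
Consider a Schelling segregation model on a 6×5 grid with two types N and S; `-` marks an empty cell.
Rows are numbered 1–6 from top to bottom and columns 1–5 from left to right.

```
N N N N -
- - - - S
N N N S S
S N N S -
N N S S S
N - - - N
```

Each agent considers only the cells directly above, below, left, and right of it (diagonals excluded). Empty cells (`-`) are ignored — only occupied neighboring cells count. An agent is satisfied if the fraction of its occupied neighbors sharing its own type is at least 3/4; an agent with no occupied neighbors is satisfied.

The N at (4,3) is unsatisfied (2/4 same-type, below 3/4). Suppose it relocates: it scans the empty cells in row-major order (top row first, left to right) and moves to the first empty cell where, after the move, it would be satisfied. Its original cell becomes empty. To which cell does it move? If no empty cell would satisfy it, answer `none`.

(2,1)

Vacating (4,3). Empty cells in order:
  (1,5): 1/2 same-type → still unsatisfied.
  (2,1): 2/2 same-type → satisfied — stop here.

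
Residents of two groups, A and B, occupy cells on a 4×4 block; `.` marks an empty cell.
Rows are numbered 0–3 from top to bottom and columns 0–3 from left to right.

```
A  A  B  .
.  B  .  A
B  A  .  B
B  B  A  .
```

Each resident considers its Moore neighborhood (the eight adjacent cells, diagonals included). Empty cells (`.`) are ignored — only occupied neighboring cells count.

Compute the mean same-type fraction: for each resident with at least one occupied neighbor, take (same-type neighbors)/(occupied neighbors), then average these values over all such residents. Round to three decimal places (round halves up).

0.365

(0,0)A 1/2
(0,1)A 1/3
(0,2)B 1/3
(1,1)B 2/5
(1,3)A 0/2
(2,0)B 3/4
(2,1)A 1/5
(2,3)B 0/2
(3,0)B 2/3
(3,1)B 2/4
(3,2)A 1/3
Sum over 11 residents: 1/2 + 1/3 + 1/3 + 2/5 + 0/2 + 3/4 + 1/5 + 0/2 + 2/3 + 2/4 + 1/3 = 241/60; mean = 241/60 ÷ 11 = 241/660 = 0.365151… → 0.365.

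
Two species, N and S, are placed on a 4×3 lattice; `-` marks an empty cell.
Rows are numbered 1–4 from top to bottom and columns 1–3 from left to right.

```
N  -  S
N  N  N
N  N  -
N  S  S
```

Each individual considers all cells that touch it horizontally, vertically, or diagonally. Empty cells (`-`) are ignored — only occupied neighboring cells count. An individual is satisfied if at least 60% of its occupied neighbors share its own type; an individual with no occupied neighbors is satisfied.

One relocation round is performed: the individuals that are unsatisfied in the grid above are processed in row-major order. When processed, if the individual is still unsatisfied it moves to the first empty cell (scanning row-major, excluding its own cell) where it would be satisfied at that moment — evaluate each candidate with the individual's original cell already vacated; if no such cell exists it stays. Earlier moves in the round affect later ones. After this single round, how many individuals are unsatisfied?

3

Initially unsatisfied (in order): (1,3), (4,2), (4,3).
  (1,3): no empty cell satisfies it; stays.
  (4,2): no empty cell satisfies it; stays.
  (4,3): no empty cell satisfies it; stays.
Resulting grid:
N - S
N N N
N N -
N S S
Unsatisfied now: (1,3), (4,2), (4,3).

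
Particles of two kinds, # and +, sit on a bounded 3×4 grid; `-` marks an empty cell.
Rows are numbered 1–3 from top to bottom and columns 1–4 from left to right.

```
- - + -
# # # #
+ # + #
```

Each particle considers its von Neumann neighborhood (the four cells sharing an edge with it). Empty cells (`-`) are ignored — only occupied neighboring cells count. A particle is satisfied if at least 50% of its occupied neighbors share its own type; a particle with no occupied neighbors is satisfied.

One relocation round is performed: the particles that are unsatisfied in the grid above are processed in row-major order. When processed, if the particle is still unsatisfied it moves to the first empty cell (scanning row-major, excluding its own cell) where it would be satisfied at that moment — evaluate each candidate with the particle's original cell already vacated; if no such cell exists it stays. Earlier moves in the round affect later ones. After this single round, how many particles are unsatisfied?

0

Initially unsatisfied (in order): (1,3), (3,1), (3,2), (3,3).
  (1,3): no empty cell satisfies it; stays.
  (3,1) → (1,2).
  (3,2): now satisfied by earlier moves; stays.
  (3,3) → (1,1).
Resulting grid:
+ + + -
# # # #
- # - #
All satisfied now.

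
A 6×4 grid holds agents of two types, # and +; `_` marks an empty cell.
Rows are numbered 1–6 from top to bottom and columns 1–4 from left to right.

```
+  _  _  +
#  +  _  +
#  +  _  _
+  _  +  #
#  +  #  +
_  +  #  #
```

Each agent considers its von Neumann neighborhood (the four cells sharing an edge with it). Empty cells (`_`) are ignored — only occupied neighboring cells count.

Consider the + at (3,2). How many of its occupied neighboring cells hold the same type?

Occupied neighbors of (3,2): (2,2)=+, (3,1)=#.
Same type (+): 1 of 2.

1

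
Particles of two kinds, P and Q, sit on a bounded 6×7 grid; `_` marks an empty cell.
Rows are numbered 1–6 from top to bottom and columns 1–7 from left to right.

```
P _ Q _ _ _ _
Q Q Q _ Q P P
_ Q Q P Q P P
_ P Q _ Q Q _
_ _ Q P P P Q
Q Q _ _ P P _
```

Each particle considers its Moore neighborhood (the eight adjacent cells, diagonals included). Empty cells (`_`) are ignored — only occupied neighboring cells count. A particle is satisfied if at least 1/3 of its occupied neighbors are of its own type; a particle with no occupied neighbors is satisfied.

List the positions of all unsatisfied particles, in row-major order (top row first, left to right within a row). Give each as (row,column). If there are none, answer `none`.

(1,1), (2,5), (3,4), (4,2), (4,5)

(1,1)P 0/2 not
(1,3)Q 2/2 satisfied
(2,1)Q 2/3 satisfied
(2,2)Q 5/6 satisfied
(2,3)Q 4/5 satisfied
(2,5)Q 1/4 not
(2,6)P 3/5 satisfied
(2,7)P 3/3 satisfied
(3,2)Q 5/6 satisfied
(3,3)Q 4/6 satisfied
(3,4)P 0/6 not
(3,5)Q 3/6 satisfied
(3,6)P 3/7 satisfied
(3,7)P 3/4 satisfied
(4,2)P 0/4 not
(4,3)Q 3/6 satisfied
(4,5)Q 2/7 not
(4,6)Q 3/7 satisfied
(5,3)Q 2/4 satisfied
(5,4)P 2/5 satisfied
(5,5)P 4/6 satisfied
(5,6)P 3/6 satisfied
(5,7)Q 1/3 satisfied
(6,1)Q 1/1 satisfied
(6,2)Q 2/2 satisfied
(6,5)P 4/4 satisfied
(6,6)P 3/4 satisfied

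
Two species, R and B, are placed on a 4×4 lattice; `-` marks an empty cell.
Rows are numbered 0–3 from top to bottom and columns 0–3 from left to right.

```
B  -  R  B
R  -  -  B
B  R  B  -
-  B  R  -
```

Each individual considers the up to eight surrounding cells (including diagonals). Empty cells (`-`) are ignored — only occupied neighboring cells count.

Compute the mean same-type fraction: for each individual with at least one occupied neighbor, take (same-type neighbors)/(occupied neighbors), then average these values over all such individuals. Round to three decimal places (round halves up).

0.357

(0,0)B 0/1
(0,2)R 0/2
(0,3)B 1/2
(1,0)R 1/3
(1,3)B 2/3
(2,0)B 1/3
(2,1)R 2/5
(2,2)B 2/4
(3,1)B 2/4
(3,2)R 1/3
Sum over 10 individuals: 0/1 + 0/2 + 1/2 + 1/3 + 2/3 + 1/3 + 2/5 + 2/4 + 2/4 + 1/3 = 107/30; mean = 107/30 ÷ 10 = 107/300 = 0.356666… → 0.357.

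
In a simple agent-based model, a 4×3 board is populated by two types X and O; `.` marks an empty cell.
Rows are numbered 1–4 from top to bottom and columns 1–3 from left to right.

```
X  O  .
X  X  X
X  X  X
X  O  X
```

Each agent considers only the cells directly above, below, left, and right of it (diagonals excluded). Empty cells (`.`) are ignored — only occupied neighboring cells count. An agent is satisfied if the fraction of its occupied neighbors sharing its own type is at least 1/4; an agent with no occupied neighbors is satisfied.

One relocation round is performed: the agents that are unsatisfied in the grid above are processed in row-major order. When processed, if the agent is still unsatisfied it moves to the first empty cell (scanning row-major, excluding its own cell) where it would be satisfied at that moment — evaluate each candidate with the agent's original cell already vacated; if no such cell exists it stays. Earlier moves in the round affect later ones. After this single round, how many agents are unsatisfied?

0

Initially unsatisfied (in order): (1,2), (4,2).
  (1,2): no empty cell satisfies it; stays.
  (4,2) → (1,3).
Resulting grid:
X O O
X X X
X X X
X . X
All satisfied now.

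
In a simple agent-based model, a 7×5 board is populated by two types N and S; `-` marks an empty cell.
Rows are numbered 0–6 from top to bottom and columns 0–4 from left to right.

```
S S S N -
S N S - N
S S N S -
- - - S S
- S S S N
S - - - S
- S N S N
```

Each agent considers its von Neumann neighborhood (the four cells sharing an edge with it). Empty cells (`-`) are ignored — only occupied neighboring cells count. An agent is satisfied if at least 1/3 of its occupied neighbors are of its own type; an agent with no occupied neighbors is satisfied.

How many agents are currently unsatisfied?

9

Row 0: (0,0)S 2/2 ✓ · (0,1)S 2/3 ✓ · (0,2)S 2/3 ✓ · (0,3)N 0/1 ✗
Row 1: (1,0)S 2/3 ✓ · (1,1)N 0/4 ✗ · (1,2)S 1/3 ✓ · (1,4)N 0/0 ✓
Row 2: (2,0)S 2/2 ✓ · (2,1)S 1/3 ✓ · (2,2)N 0/3 ✗ · (2,3)S 1/2 ✓
Row 3: (3,3)S 3/3 ✓ · (3,4)S 1/2 ✓
Row 4: (4,1)S 1/1 ✓ · (4,2)S 2/2 ✓ · (4,3)S 2/3 ✓ · (4,4)N 0/3 ✗
Row 5: (5,0)S 0/0 ✓ · (5,4)S 0/2 ✗
Row 6: (6,1)S 0/1 ✗ · (6,2)N 0/2 ✗ · (6,3)S 0/2 ✗ · (6,4)N 0/2 ✗
Unsatisfied: (0,3), (1,1), (2,2), (4,4), (5,4), (6,1), (6,2), (6,3), (6,4) — 9 in total.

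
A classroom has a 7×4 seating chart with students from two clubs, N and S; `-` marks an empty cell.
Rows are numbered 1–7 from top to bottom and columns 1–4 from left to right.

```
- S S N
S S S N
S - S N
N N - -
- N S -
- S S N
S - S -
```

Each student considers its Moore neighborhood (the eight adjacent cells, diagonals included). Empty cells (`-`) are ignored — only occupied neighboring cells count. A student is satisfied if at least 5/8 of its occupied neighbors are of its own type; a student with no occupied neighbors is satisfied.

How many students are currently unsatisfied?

12

Row 1: (1,2)S 4/4 ok · (1,3)S 3/5 unhappy · (1,4)N 1/3 unhappy
Row 2: (2,1)S 3/3 ok · (2,2)S 6/6 ok · (2,3)S 4/7 unhappy · (2,4)N 2/5 unhappy
Row 3: (3,1)S 2/4 unhappy · (3,3)S 2/5 unhappy · (3,4)N 1/3 unhappy
Row 4: (4,1)N 2/3 ok · (4,2)N 2/5 unhappy
Row 5: (5,2)N 2/5 unhappy · (5,3)S 2/5 unhappy
Row 6: (6,2)S 4/5 ok · (6,3)S 3/5 unhappy · (6,4)N 0/3 unhappy
Row 7: (7,1)S 1/1 ok · (7,3)S 2/3 ok
Unsatisfied: (1,3), (1,4), (2,3), (2,4), (3,1), (3,3), (3,4), (4,2), (5,2), (5,3), (6,3), (6,4) — 12 in total.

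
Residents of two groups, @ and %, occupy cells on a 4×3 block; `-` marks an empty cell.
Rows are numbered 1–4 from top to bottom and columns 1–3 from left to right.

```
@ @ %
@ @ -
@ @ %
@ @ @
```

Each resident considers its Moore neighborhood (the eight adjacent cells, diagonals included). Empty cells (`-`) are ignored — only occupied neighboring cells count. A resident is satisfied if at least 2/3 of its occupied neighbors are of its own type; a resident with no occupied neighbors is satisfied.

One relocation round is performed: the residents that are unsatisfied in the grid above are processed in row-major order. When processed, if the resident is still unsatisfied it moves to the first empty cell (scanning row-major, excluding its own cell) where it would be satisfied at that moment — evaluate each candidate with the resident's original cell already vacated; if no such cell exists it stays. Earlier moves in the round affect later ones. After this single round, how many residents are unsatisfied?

Initially unsatisfied (in order): (1,3), (3,3).
  (1,3): no empty cell satisfies it; stays.
  (3,3): no empty cell satisfies it; stays.
Resulting grid:
@ @ %
@ @ -
@ @ %
@ @ @
Unsatisfied now: (1,3), (3,3).

2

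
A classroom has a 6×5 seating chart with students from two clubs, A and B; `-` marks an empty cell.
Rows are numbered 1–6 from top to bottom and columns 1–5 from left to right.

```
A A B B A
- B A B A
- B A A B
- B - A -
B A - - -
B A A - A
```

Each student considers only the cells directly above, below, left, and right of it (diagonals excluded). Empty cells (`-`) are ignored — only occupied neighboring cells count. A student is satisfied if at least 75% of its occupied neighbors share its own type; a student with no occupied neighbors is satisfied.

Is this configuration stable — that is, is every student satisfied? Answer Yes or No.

No

(1,1)A 1/1 ok
(1,2)A 1/3 unhappy
(1,3)B 1/3 unhappy
(1,4)B 2/3 unhappy
(1,5)A 1/2 unhappy
(2,2)B 1/3 unhappy
(2,3)A 1/4 unhappy
(2,4)B 1/4 unhappy
(2,5)A 1/3 unhappy
(3,2)B 2/3 unhappy
(3,3)A 2/3 unhappy
(3,4)A 2/4 unhappy
(3,5)B 0/2 unhappy
(4,2)B 1/2 unhappy
(4,4)A 1/1 ok
(5,1)B 1/2 unhappy
(5,2)A 1/3 unhappy
(6,1)B 1/2 unhappy
(6,2)A 2/3 unhappy
(6,3)A 1/1 ok
(6,5)A 0/0 ok
For instance (1,2) has only 1/3 same-type neighbors, below 3/4.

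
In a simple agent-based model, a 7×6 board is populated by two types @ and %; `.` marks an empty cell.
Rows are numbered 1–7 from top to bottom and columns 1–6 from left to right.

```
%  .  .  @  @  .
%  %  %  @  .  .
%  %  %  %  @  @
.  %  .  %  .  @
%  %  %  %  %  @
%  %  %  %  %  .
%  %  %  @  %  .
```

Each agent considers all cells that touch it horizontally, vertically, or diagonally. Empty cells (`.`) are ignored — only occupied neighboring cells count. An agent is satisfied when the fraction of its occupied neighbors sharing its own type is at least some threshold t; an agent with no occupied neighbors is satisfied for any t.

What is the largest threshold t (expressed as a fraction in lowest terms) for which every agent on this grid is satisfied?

0/1

Row 1: (1,1)% 2/2 · (1,4)@ 2/3 · (1,5)@ 2/2
Row 2: (2,1)% 4/4 · (2,2)% 6/6 · (2,3)% 4/6 · (2,4)@ 3/6
Row 3: (3,1)% 4/4 · (3,2)% 6/6 · (3,3)% 6/7 · (3,4)% 3/5 · (3,5)@ 3/5 · (3,6)@ 2/2
Row 4: (4,2)% 6/6 · (4,4)% 5/6 · (4,6)@ 3/4
Row 5: (5,1)% 4/4 · (5,2)% 6/6 · (5,3)% 7/7 · (5,4)% 6/6 · (5,5)% 4/6 · (5,6)@ 1/3
Row 6: (6,1)% 5/5 · (6,2)% 8/8 · (6,3)% 7/8 · (6,4)% 7/8 · (6,5)% 4/6
Row 7: (7,1)% 3/3 · (7,2)% 5/5 · (7,3)% 4/5 · (7,4)@ 0/5 · (7,5)% 2/3
The smallest same-type fraction is 0/5 at (7,4), which reduces to 0/1. Any threshold above that leaves this agent unsatisfied.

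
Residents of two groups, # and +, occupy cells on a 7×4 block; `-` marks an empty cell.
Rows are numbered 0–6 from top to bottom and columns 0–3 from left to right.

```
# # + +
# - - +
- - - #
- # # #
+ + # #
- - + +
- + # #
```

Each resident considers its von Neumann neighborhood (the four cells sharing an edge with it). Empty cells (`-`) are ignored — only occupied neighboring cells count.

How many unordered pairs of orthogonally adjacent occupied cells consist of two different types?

Scan each occupied cell's neighbors to the right and below so each pair is counted once.
From row 0: 1 unlike of 5 pairs (running 1/5).
From row 1: 1 unlike of 1 pairs (running 2/6).
From row 2: 0 unlike of 1 pairs (running 2/7).
From row 3: 1 unlike of 5 pairs (running 3/12).
From row 4: 3 unlike of 5 pairs (running 6/17).
From row 5: 2 unlike of 3 pairs (running 8/20).
From row 6: 1 unlike of 2 pairs (running 9/22).
Total adjacent occupied pairs: 22; unlike-type pairs: 9.

9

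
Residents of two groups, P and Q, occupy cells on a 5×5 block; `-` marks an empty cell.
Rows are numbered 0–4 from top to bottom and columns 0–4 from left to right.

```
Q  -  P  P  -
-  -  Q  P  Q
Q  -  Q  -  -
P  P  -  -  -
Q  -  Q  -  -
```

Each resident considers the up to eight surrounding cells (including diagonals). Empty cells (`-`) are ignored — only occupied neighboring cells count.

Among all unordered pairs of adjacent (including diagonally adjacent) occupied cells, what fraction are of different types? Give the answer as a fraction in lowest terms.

Scan each occupied cell's neighbors to the right and below (and the two forward diagonals) so each pair is counted once.
From row 0: 3 unlike of 6 pairs (running 3/6).
From row 1: 3 unlike of 4 pairs (running 6/10).
From row 2: 3 unlike of 3 pairs (running 9/13).
From row 3: 3 unlike of 4 pairs (running 12/17).
Total adjacent occupied pairs: 17; unlike-type pairs: 12.
12/17 is already in lowest terms.

12/17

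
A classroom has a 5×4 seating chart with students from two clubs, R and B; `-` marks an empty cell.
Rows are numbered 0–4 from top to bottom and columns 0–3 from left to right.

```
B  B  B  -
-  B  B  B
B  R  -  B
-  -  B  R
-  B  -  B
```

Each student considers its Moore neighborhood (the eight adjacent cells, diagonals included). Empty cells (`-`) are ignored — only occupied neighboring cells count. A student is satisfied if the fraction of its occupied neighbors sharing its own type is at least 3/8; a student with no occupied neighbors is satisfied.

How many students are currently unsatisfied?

2

Row 0: (0,0)B 2/2 ✓ · (0,1)B 4/4 ✓ · (0,2)B 4/4 ✓
Row 1: (1,1)B 5/6 ✓ · (1,2)B 5/6 ✓ · (1,3)B 3/3 ✓
Row 2: (2,0)B 1/2 ✓ · (2,1)R 0/4 ✗ · (2,3)B 3/4 ✓
Row 3: (3,2)B 3/5 ✓ · (3,3)R 0/3 ✗
Row 4: (4,1)B 1/1 ✓ · (4,3)B 1/2 ✓
Unsatisfied: (2,1), (3,3) — 2 in total.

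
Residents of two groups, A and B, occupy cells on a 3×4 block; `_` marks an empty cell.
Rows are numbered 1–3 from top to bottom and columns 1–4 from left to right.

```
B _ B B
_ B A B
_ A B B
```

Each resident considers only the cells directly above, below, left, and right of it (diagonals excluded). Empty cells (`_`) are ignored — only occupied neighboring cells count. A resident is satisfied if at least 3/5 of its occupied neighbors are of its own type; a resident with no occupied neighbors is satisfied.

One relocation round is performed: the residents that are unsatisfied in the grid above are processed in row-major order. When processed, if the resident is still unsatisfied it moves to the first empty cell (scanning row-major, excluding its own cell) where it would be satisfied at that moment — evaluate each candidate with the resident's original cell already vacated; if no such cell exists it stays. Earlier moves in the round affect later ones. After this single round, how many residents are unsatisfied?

0

Initially unsatisfied (in order): (1,3), (2,2), (2,3), (3,2), (3,3).
  (1,3) → (1,2).
  (2,2) → (1,3).
  (2,3) → (3,1).
  (3,2): no empty cell satisfies it; stays.
  (3,3) → (2,3).
Resulting grid:
B B B B
_ _ B B
A A _ B
All satisfied now.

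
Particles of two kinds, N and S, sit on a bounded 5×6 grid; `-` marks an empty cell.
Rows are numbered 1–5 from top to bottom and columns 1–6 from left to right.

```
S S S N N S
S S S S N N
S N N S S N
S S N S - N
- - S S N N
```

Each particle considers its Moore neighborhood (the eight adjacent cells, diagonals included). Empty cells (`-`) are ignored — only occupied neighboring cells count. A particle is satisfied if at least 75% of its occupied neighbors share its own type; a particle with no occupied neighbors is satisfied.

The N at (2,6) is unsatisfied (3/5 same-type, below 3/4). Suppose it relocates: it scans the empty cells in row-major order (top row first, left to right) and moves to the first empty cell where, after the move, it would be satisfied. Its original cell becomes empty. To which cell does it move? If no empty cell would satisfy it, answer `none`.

none

Vacating (2,6). Empty cells in order:
  (4,5): 4/8 same-type → still unsatisfied.
  (5,1): 0/2 same-type → still unsatisfied.
  (5,2): 1/4 same-type → still unsatisfied.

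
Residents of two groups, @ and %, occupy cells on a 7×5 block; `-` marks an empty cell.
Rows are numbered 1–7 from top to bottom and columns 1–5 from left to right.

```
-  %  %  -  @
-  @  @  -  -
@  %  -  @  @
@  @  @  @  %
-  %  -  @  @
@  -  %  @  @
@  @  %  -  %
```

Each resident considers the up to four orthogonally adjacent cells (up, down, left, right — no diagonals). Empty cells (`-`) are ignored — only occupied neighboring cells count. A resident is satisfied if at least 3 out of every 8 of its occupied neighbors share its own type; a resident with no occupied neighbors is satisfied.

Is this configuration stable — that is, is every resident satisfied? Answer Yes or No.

Row 1: (1,2)% 1/2 ✓ · (1,3)% 1/2 ✓ · (1,5)@ 0/0 ✓
Row 2: (2,2)@ 1/3 ✗ · (2,3)@ 1/2 ✓
Row 3: (3,1)@ 1/2 ✓ · (3,2)% 0/3 ✗ · (3,4)@ 2/2 ✓ · (3,5)@ 1/2 ✓
Row 4: (4,1)@ 2/2 ✓ · (4,2)@ 2/4 ✓ · (4,3)@ 2/2 ✓ · (4,4)@ 3/4 ✓ · (4,5)% 0/3 ✗
Row 5: (5,2)% 0/1 ✗ · (5,4)@ 3/3 ✓ · (5,5)@ 2/3 ✓
Row 6: (6,1)@ 1/1 ✓ · (6,3)% 1/2 ✓ · (6,4)@ 2/3 ✓ · (6,5)@ 2/3 ✓
Row 7: (7,1)@ 2/2 ✓ · (7,2)@ 1/2 ✓ · (7,3)% 1/2 ✓ · (7,5)% 0/1 ✗
For instance (2,2) has only 1/3 same-type neighbors, below 3/8.

No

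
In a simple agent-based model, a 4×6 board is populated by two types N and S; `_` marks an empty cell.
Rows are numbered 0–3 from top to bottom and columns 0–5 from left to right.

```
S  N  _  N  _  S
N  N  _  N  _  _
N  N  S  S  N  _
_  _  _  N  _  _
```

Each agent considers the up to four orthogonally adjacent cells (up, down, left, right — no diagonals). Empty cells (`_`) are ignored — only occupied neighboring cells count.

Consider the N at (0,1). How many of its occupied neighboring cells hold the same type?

1

Occupied neighbors of (0,1): (1,1)=N, (0,0)=S.
Same type (N): 1 of 2.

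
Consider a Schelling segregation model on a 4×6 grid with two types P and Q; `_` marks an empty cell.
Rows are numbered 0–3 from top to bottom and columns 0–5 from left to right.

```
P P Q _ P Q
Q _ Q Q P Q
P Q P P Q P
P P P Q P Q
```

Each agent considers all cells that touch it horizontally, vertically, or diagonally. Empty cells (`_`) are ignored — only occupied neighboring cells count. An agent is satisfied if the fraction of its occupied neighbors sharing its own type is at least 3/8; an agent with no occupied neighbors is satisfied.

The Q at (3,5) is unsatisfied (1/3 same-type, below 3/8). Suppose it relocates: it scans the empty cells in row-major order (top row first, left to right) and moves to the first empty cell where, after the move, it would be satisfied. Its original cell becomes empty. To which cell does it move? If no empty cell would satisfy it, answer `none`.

(0,3)

Vacating (3,5). Empty cells in order:
  (0,3): 3/5 same-type → satisfied — stop here.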